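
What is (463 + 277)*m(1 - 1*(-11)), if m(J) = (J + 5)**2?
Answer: 213860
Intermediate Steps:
m(J) = (5 + J)**2
(463 + 277)*m(1 - 1*(-11)) = (463 + 277)*(5 + (1 - 1*(-11)))**2 = 740*(5 + (1 + 11))**2 = 740*(5 + 12)**2 = 740*17**2 = 740*289 = 213860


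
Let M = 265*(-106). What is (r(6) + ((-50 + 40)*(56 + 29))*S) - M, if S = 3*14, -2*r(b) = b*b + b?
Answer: -7631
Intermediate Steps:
r(b) = -b/2 - b²/2 (r(b) = -(b*b + b)/2 = -(b² + b)/2 = -(b + b²)/2 = -b/2 - b²/2)
S = 42
M = -28090
(r(6) + ((-50 + 40)*(56 + 29))*S) - M = (-½*6*(1 + 6) + ((-50 + 40)*(56 + 29))*42) - 1*(-28090) = (-½*6*7 - 10*85*42) + 28090 = (-21 - 850*42) + 28090 = (-21 - 35700) + 28090 = -35721 + 28090 = -7631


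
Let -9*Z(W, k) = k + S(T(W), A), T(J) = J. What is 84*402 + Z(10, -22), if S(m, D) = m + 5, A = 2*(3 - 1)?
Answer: 303919/9 ≈ 33769.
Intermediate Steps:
A = 4 (A = 2*2 = 4)
S(m, D) = 5 + m
Z(W, k) = -5/9 - W/9 - k/9 (Z(W, k) = -(k + (5 + W))/9 = -(5 + W + k)/9 = -5/9 - W/9 - k/9)
84*402 + Z(10, -22) = 84*402 + (-5/9 - ⅑*10 - ⅑*(-22)) = 33768 + (-5/9 - 10/9 + 22/9) = 33768 + 7/9 = 303919/9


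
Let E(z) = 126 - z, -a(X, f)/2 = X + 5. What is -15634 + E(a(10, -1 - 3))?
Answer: -15478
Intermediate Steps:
a(X, f) = -10 - 2*X (a(X, f) = -2*(X + 5) = -2*(5 + X) = -10 - 2*X)
-15634 + E(a(10, -1 - 3)) = -15634 + (126 - (-10 - 2*10)) = -15634 + (126 - (-10 - 20)) = -15634 + (126 - 1*(-30)) = -15634 + (126 + 30) = -15634 + 156 = -15478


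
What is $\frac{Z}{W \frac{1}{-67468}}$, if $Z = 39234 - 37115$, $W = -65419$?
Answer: $\frac{142964692}{65419} \approx 2185.4$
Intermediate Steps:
$Z = 2119$ ($Z = 39234 - 37115 = 2119$)
$\frac{Z}{W \frac{1}{-67468}} = \frac{2119}{\left(-65419\right) \frac{1}{-67468}} = \frac{2119}{\left(-65419\right) \left(- \frac{1}{67468}\right)} = \frac{2119}{\frac{65419}{67468}} = 2119 \cdot \frac{67468}{65419} = \frac{142964692}{65419}$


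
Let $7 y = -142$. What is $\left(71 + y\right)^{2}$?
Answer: $\frac{126025}{49} \approx 2571.9$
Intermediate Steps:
$y = - \frac{142}{7}$ ($y = \frac{1}{7} \left(-142\right) = - \frac{142}{7} \approx -20.286$)
$\left(71 + y\right)^{2} = \left(71 - \frac{142}{7}\right)^{2} = \left(\frac{355}{7}\right)^{2} = \frac{126025}{49}$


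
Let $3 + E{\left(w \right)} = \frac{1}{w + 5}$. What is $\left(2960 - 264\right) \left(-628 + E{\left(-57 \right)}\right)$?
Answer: $- \frac{22115962}{13} \approx -1.7012 \cdot 10^{6}$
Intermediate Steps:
$E{\left(w \right)} = -3 + \frac{1}{5 + w}$ ($E{\left(w \right)} = -3 + \frac{1}{w + 5} = -3 + \frac{1}{5 + w}$)
$\left(2960 - 264\right) \left(-628 + E{\left(-57 \right)}\right) = \left(2960 - 264\right) \left(-628 + \frac{-14 - -171}{5 - 57}\right) = 2696 \left(-628 + \frac{-14 + 171}{-52}\right) = 2696 \left(-628 - \frac{157}{52}\right) = 2696 \left(- \frac{32813}{52}\right) = - \frac{22115962}{13}$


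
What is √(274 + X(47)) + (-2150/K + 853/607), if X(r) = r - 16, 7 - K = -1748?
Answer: 38393/213057 + √305 ≈ 17.644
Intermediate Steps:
K = 1755 (K = 7 - 1*(-1748) = 7 + 1748 = 1755)
X(r) = -16 + r
√(274 + X(47)) + (-2150/K + 853/607) = √(274 + (-16 + 47)) + (-2150/1755 + 853/607) = √(274 + 31) + (-2150*1/1755 + 853*(1/607)) = √305 + (-430/351 + 853/607) = √305 + 38393/213057 = 38393/213057 + √305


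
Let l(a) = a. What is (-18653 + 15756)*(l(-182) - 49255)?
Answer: 143218989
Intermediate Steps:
(-18653 + 15756)*(l(-182) - 49255) = (-18653 + 15756)*(-182 - 49255) = -2897*(-49437) = 143218989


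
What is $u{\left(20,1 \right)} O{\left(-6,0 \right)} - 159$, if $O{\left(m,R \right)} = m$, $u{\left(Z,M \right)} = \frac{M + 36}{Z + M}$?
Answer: $- \frac{1187}{7} \approx -169.57$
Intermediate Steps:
$u{\left(Z,M \right)} = \frac{36 + M}{M + Z}$
$u{\left(20,1 \right)} O{\left(-6,0 \right)} - 159 = \frac{36 + 1}{1 + 20} \left(-6\right) - 159 = \frac{1}{21} \cdot 37 \left(-6\right) - 159 = \frac{37}{21} \left(-6\right) - 159 = - \frac{74}{7} - 159 = - \frac{1187}{7}$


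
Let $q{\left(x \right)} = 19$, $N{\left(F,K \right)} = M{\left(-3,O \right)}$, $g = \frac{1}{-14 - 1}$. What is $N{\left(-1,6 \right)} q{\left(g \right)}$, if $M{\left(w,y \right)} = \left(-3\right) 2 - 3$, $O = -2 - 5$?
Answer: $-171$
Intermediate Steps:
$O = -7$ ($O = -2 - 5 = -7$)
$M{\left(w,y \right)} = -9$ ($M{\left(w,y \right)} = -6 - 3 = -9$)
$g = - \frac{1}{15}$ ($g = \frac{1}{-15} = - \frac{1}{15} \approx -0.066667$)
$N{\left(F,K \right)} = -9$
$N{\left(-1,6 \right)} q{\left(g \right)} = \left(-9\right) 19 = -171$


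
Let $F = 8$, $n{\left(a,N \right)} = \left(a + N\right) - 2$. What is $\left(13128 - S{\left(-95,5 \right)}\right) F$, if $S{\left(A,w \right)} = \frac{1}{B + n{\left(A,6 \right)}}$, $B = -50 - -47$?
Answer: $\frac{4936132}{47} \approx 1.0502 \cdot 10^{5}$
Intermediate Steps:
$B = -3$ ($B = -50 + 47 = -3$)
$n{\left(a,N \right)} = -2 + N + a$ ($n{\left(a,N \right)} = \left(N + a\right) - 2 = -2 + N + a$)
$S{\left(A,w \right)} = \frac{1}{1 + A}$ ($S{\left(A,w \right)} = \frac{1}{-3 + \left(-2 + 6 + A\right)} = \frac{1}{-3 + \left(4 + A\right)} = \frac{1}{1 + A}$)
$\left(13128 - S{\left(-95,5 \right)}\right) F = \left(13128 - \frac{1}{1 - 95}\right) 8 = \left(13128 - \frac{1}{-94}\right) 8 = \left(13128 - - \frac{1}{94}\right) 8 = \left(13128 + \frac{1}{94}\right) 8 = \frac{1234033}{94} \cdot 8 = \frac{4936132}{47}$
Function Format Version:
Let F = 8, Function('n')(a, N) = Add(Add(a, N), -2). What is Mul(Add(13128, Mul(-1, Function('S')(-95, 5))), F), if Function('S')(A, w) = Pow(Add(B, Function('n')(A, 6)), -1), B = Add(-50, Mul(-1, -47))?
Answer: Rational(4936132, 47) ≈ 1.0502e+5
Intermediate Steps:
B = -3 (B = Add(-50, 47) = -3)
Function('n')(a, N) = Add(-2, N, a) (Function('n')(a, N) = Add(Add(N, a), -2) = Add(-2, N, a))
Function('S')(A, w) = Pow(Add(1, A), -1) (Function('S')(A, w) = Pow(Add(-3, Add(-2, 6, A)), -1) = Pow(Add(-3, Add(4, A)), -1) = Pow(Add(1, A), -1))
Mul(Add(13128, Mul(-1, Function('S')(-95, 5))), F) = Mul(Add(13128, Mul(-1, Pow(Add(1, -95), -1))), 8) = Mul(Add(13128, Mul(-1, Pow(-94, -1))), 8) = Mul(Add(13128, Mul(-1, Rational(-1, 94))), 8) = Mul(Add(13128, Rational(1, 94)), 8) = Mul(Rational(1234033, 94), 8) = Rational(4936132, 47)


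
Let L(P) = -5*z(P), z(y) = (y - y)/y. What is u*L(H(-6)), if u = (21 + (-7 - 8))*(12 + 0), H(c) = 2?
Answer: 0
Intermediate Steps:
z(y) = 0 (z(y) = 0/y = 0)
u = 72 (u = (21 - 15)*12 = 6*12 = 72)
L(P) = 0 (L(P) = -5*0 = 0)
u*L(H(-6)) = 72*0 = 0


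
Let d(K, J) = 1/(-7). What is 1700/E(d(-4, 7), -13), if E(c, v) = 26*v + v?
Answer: -1700/351 ≈ -4.8433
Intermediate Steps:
d(K, J) = -⅐
E(c, v) = 27*v
1700/E(d(-4, 7), -13) = 1700/((27*(-13))) = 1700/(-351) = 1700*(-1/351) = -1700/351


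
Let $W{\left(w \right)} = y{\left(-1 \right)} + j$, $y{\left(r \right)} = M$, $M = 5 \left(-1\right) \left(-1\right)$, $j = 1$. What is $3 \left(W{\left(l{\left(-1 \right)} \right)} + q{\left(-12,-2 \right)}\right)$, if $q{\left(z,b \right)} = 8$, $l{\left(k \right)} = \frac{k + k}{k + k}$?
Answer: $42$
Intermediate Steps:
$M = 5$ ($M = \left(-5\right) \left(-1\right) = 5$)
$l{\left(k \right)} = 1$ ($l{\left(k \right)} = \frac{2 k}{2 k} = 2 k \frac{1}{2 k} = 1$)
$y{\left(r \right)} = 5$
$W{\left(w \right)} = 6$ ($W{\left(w \right)} = 5 + 1 = 6$)
$3 \left(W{\left(l{\left(-1 \right)} \right)} + q{\left(-12,-2 \right)}\right) = 3 \left(6 + 8\right) = 3 \cdot 14 = 42$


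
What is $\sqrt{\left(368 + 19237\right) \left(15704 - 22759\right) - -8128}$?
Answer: $i \sqrt{138305147} \approx 11760.0 i$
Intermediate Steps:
$\sqrt{\left(368 + 19237\right) \left(15704 - 22759\right) - -8128} = \sqrt{19605 \left(-7055\right) + 8128} = \sqrt{-138313275 + 8128} = \sqrt{-138305147} = i \sqrt{138305147}$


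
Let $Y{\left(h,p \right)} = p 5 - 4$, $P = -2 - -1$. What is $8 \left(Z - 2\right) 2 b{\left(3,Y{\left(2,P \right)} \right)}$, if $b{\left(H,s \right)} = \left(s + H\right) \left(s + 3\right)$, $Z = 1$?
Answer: $-576$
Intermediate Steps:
$P = -1$ ($P = -2 + 1 = -1$)
$Y{\left(h,p \right)} = -4 + 5 p$ ($Y{\left(h,p \right)} = 5 p - 4 = -4 + 5 p$)
$b{\left(H,s \right)} = \left(3 + s\right) \left(H + s\right)$ ($b{\left(H,s \right)} = \left(H + s\right) \left(3 + s\right) = \left(3 + s\right) \left(H + s\right)$)
$8 \left(Z - 2\right) 2 b{\left(3,Y{\left(2,P \right)} \right)} = 8 \left(1 - 2\right) 2 \left(\left(-4 + 5 \left(-1\right)\right)^{2} + 3 \cdot 3 + 3 \left(-4 + 5 \left(-1\right)\right) + 3 \left(-4 + 5 \left(-1\right)\right)\right) = 8 \left(\left(-1\right) 2\right) \left(\left(-4 - 5\right)^{2} + 9 + 3 \left(-4 - 5\right) + 3 \left(-4 - 5\right)\right) = 8 \left(-2\right) \left(\left(-9\right)^{2} + 9 + 3 \left(-9\right) + 3 \left(-9\right)\right) = - 16 \left(81 + 9 - 27 - 27\right) = \left(-16\right) 36 = -576$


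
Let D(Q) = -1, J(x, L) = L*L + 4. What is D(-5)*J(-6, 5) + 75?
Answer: 46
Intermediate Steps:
J(x, L) = 4 + L² (J(x, L) = L² + 4 = 4 + L²)
D(-5)*J(-6, 5) + 75 = -(4 + 5²) + 75 = -(4 + 25) + 75 = -1*29 + 75 = -29 + 75 = 46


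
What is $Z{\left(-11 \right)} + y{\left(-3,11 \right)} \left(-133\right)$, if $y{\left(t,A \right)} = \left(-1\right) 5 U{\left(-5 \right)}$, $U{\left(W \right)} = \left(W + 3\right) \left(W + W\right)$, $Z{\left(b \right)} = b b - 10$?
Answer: $13411$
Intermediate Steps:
$Z{\left(b \right)} = -10 + b^{2}$ ($Z{\left(b \right)} = b^{2} - 10 = -10 + b^{2}$)
$U{\left(W \right)} = 2 W \left(3 + W\right)$ ($U{\left(W \right)} = \left(3 + W\right) 2 W = 2 W \left(3 + W\right)$)
$y{\left(t,A \right)} = -100$ ($y{\left(t,A \right)} = \left(-1\right) 5 \cdot 2 \left(-5\right) \left(3 - 5\right) = - 5 \cdot 2 \left(-5\right) \left(-2\right) = \left(-5\right) 20 = -100$)
$Z{\left(-11 \right)} + y{\left(-3,11 \right)} \left(-133\right) = \left(-10 + \left(-11\right)^{2}\right) - -13300 = \left(-10 + 121\right) + 13300 = 111 + 13300 = 13411$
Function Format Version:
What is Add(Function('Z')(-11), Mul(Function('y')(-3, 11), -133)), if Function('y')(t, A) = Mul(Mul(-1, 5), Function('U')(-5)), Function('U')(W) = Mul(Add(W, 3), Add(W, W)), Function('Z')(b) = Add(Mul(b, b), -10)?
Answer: 13411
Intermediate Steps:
Function('Z')(b) = Add(-10, Pow(b, 2)) (Function('Z')(b) = Add(Pow(b, 2), -10) = Add(-10, Pow(b, 2)))
Function('U')(W) = Mul(2, W, Add(3, W)) (Function('U')(W) = Mul(Add(3, W), Mul(2, W)) = Mul(2, W, Add(3, W)))
Function('y')(t, A) = -100 (Function('y')(t, A) = Mul(Mul(-1, 5), Mul(2, -5, Add(3, -5))) = Mul(-5, Mul(2, -5, -2)) = Mul(-5, 20) = -100)
Add(Function('Z')(-11), Mul(Function('y')(-3, 11), -133)) = Add(Add(-10, Pow(-11, 2)), Mul(-100, -133)) = Add(Add(-10, 121), 13300) = Add(111, 13300) = 13411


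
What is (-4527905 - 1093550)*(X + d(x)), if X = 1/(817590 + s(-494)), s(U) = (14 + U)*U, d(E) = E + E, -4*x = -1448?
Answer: -858519896605931/210942 ≈ -4.0699e+9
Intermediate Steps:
x = 362 (x = -1/4*(-1448) = 362)
d(E) = 2*E
s(U) = U*(14 + U)
X = 1/1054710 (X = 1/(817590 - 494*(14 - 494)) = 1/(817590 - 494*(-480)) = 1/(817590 + 237120) = 1/1054710 ≈ 9.4813e-7)
(-4527905 - 1093550)*(X + d(x)) = (-4527905 - 1093550)*(1/1054710 + 2*362) = -5621455*(1/1054710 + 724) = -5621455*763610041/1054710 = -858519896605931/210942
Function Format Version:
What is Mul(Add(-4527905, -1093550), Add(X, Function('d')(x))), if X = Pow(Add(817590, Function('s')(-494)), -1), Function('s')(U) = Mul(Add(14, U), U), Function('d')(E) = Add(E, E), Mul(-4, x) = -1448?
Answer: Rational(-858519896605931, 210942) ≈ -4.0699e+9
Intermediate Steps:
x = 362 (x = Mul(Rational(-1, 4), -1448) = 362)
Function('d')(E) = Mul(2, E)
Function('s')(U) = Mul(U, Add(14, U))
X = Rational(1, 1054710) (X = Pow(Add(817590, Mul(-494, Add(14, -494))), -1) = Pow(Add(817590, Mul(-494, -480)), -1) = Pow(Add(817590, 237120), -1) = Pow(1054710, -1) = Rational(1, 1054710) ≈ 9.4813e-7)
Mul(Add(-4527905, -1093550), Add(X, Function('d')(x))) = Mul(Add(-4527905, -1093550), Add(Rational(1, 1054710), Mul(2, 362))) = Mul(-5621455, Add(Rational(1, 1054710), 724)) = Mul(-5621455, Rational(763610041, 1054710)) = Rational(-858519896605931, 210942)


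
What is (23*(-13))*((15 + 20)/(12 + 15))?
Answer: -10465/27 ≈ -387.59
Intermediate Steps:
(23*(-13))*((15 + 20)/(12 + 15)) = -10465/27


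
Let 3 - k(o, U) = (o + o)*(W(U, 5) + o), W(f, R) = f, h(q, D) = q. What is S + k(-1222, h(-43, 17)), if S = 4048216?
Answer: 956559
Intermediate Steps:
k(o, U) = 3 - 2*o*(U + o) (k(o, U) = 3 - (o + o)*(U + o) = 3 - 2*o*(U + o))
S + k(-1222, h(-43, 17)) = 4048216 + (3 - 2*(-1222)**2 - 2*(-43)*(-1222)) = 4048216 + (3 - 2*1493284 - 105092) = 4048216 + (3 - 2986568 - 105092) = 4048216 - 3091657 = 956559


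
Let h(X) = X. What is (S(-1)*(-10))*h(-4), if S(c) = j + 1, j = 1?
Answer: 80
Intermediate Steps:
S(c) = 2 (S(c) = 1 + 1 = 2)
(S(-1)*(-10))*h(-4) = (2*(-10))*(-4) = -20*(-4) = 80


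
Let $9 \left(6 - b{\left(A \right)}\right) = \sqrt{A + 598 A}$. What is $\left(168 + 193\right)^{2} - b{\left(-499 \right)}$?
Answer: $130315 + \frac{i \sqrt{298901}}{9} \approx 1.3032 \cdot 10^{5} + 60.746 i$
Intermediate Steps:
$b{\left(A \right)} = 6 - \frac{\sqrt{599} \sqrt{A}}{9}$ ($b{\left(A \right)} = 6 - \frac{\sqrt{A + 598 A}}{9} = 6 - \frac{\sqrt{599 A}}{9} = 6 - \frac{\sqrt{599} \sqrt{A}}{9}$)
$\left(168 + 193\right)^{2} - b{\left(-499 \right)} = \left(168 + 193\right)^{2} - \left(6 - \frac{\sqrt{599} \sqrt{-499}}{9}\right) = 361^{2} - \left(6 - \frac{\sqrt{599} i \sqrt{499}}{9}\right) = 130321 - \left(6 - \frac{i \sqrt{298901}}{9}\right) = 130315 + \frac{i \sqrt{298901}}{9}$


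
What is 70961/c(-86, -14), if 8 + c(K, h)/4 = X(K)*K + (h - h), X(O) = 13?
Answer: -70961/4504 ≈ -15.755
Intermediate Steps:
c(K, h) = -32 + 52*K (c(K, h) = -32 + 4*(13*K + (h - h)) = -32 + 4*(13*K + 0) = -32 + 4*(13*K) = -32 + 52*K)
70961/c(-86, -14) = 70961/(-32 + 52*(-86)) = 70961/(-32 - 4472) = 70961/(-4504) = 70961*(-1/4504) = -70961/4504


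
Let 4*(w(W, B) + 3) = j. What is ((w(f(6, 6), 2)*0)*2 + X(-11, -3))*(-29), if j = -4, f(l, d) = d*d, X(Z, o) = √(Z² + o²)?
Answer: -29*√130 ≈ -330.65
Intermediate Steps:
f(l, d) = d²
w(W, B) = -4 (w(W, B) = -3 + (¼)*(-4) = -3 - 1 = -4)
((w(f(6, 6), 2)*0)*2 + X(-11, -3))*(-29) = (-4*0*2 + √((-11)² + (-3)²))*(-29) = (0*2 + √(121 + 9))*(-29) = (0 + √130)*(-29) = √130*(-29) = -29*√130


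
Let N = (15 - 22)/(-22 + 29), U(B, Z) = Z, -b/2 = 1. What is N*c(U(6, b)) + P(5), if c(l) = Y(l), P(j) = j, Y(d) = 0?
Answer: 5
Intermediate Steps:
b = -2 (b = -2*1 = -2)
c(l) = 0
N = -1 (N = -7/7 = -7*⅐ = -1)
N*c(U(6, b)) + P(5) = -1*0 + 5 = 0 + 5 = 5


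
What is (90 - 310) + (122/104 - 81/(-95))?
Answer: -1076793/4940 ≈ -217.97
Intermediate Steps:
(90 - 310) + (122/104 - 81/(-95)) = -220 + (122*(1/104) - 81*(-1/95)) = -220 + (61/52 + 81/95) = -220 + 10007/4940 = -1076793/4940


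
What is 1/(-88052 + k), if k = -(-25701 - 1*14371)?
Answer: -1/47980 ≈ -2.0842e-5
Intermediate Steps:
k = 40072 (k = -(-25701 - 14371) = -1*(-40072) = 40072)
1/(-88052 + k) = 1/(-88052 + 40072) = 1/(-47980) = -1/47980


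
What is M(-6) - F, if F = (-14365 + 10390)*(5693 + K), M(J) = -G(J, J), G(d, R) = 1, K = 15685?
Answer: 84977549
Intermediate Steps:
M(J) = -1 (M(J) = -1*1 = -1)
F = -84977550 (F = (-14365 + 10390)*(5693 + 15685) = -3975*21378 = -84977550)
M(-6) - F = -1 - 1*(-84977550) = -1 + 84977550 = 84977549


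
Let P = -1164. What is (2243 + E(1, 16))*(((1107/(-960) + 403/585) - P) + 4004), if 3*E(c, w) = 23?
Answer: 3140208133/270 ≈ 1.1630e+7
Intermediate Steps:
E(c, w) = 23/3 (E(c, w) = (⅓)*23 = 23/3)
(2243 + E(1, 16))*(((1107/(-960) + 403/585) - P) + 4004) = (2243 + 23/3)*(((1107/(-960) + 403/585) - 1*(-1164)) + 4004) = 6752*(((1107*(-1/960) + 403*(1/585)) + 1164) + 4004)/3 = 6752*(((-369/320 + 31/45) + 1164) + 4004)/3 = 6752*((-1337/2880 + 1164) + 4004)/3 = 6752*(3350983/2880 + 4004)/3 = (6752/3)*(14882503/2880) = 3140208133/270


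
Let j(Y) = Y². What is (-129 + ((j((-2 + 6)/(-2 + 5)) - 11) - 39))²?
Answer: 2544025/81 ≈ 31408.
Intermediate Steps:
(-129 + ((j((-2 + 6)/(-2 + 5)) - 11) - 39))² = (-129 + ((((-2 + 6)/(-2 + 5))² - 11) - 39))² = (-129 + (((4/3)² - 11) - 39))² = (-129 + ((16/9 - 11) - 39))² = (-129 + (-83/9 - 39))² = (-129 - 434/9)² = (-1595/9)² = 2544025/81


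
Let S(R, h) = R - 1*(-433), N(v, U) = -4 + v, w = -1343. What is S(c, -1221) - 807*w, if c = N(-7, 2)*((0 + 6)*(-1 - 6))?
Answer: 1084696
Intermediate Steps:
c = 462 (c = (-4 - 7)*((0 + 6)*(-1 - 6)) = -66*(-7) = -11*(-42) = 462)
S(R, h) = 433 + R (S(R, h) = R + 433 = 433 + R)
S(c, -1221) - 807*w = (433 + 462) - 807*(-1343) = 895 + 1083801 = 1084696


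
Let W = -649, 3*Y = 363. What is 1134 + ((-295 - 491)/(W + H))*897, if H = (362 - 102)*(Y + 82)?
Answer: 19470504/17377 ≈ 1120.5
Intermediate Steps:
Y = 121 (Y = (⅓)*363 = 121)
H = 52780 (H = (362 - 102)*(121 + 82) = 260*203 = 52780)
1134 + ((-295 - 491)/(W + H))*897 = 1134 + ((-295 - 491)/(-649 + 52780))*897 = 1134 - 786/52131*897 = 1134 - 786*1/52131*897 = 1134 - 262/17377*897 = 1134 - 235014/17377 = 19470504/17377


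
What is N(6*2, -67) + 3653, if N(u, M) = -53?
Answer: 3600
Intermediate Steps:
N(6*2, -67) + 3653 = -53 + 3653 = 3600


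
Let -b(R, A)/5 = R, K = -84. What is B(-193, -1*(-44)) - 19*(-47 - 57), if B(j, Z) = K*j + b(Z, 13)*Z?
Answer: 8508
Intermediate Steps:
b(R, A) = -5*R
B(j, Z) = -84*j - 5*Z² (B(j, Z) = -84*j + (-5*Z)*Z = -84*j - 5*Z²)
B(-193, -1*(-44)) - 19*(-47 - 57) = (-84*(-193) - 5*(-1*(-44))²) - 19*(-47 - 57) = (16212 - 5*44²) - 19*(-104) = (16212 - 5*1936) - 1*(-1976) = (16212 - 9680) + 1976 = 6532 + 1976 = 8508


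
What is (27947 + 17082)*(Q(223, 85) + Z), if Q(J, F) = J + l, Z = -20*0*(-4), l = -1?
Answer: 9996438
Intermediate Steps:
Z = 0 (Z = 0*(-4) = 0)
Q(J, F) = -1 + J (Q(J, F) = J - 1 = -1 + J)
(27947 + 17082)*(Q(223, 85) + Z) = (27947 + 17082)*((-1 + 223) + 0) = 45029*(222 + 0) = 45029*222 = 9996438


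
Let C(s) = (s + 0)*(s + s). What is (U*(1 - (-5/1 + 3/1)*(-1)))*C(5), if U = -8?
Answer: 400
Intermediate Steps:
C(s) = 2*s**2 (C(s) = s*(2*s) = 2*s**2)
(U*(1 - (-5/1 + 3/1)*(-1)))*C(5) = (-8*(1 - (-5/1 + 3/1)*(-1)))*(2*5**2) = (-8*(1 - (-5*1 + 3*1)*(-1)))*(2*25) = -8*(1 - (-5 + 3)*(-1))*50 = -8*(1 - (-2)*(-1))*50 = -8*(1 - 1*2)*50 = -8*(1 - 2)*50 = -8*(-1)*50 = 8*50 = 400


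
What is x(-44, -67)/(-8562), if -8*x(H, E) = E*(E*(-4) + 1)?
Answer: -18023/68496 ≈ -0.26312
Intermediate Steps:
x(H, E) = -E*(1 - 4*E)/8 (x(H, E) = -E*(E*(-4) + 1)/8 = -E*(-4*E + 1)/8 = -E*(1 - 4*E)/8)
x(-44, -67)/(-8562) = ((⅛)*(-67)*(-1 + 4*(-67)))/(-8562) = ((⅛)*(-67)*(-1 - 268))*(-1/8562) = ((⅛)*(-67)*(-269))*(-1/8562) = (18023/8)*(-1/8562) = -18023/68496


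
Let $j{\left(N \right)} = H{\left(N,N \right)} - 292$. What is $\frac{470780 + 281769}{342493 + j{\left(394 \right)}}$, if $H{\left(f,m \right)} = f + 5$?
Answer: $\frac{752549}{342600} \approx 2.1966$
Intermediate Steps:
$H{\left(f,m \right)} = 5 + f$
$j{\left(N \right)} = -287 + N$ ($j{\left(N \right)} = \left(5 + N\right) - 292 = -287 + N$)
$\frac{470780 + 281769}{342493 + j{\left(394 \right)}} = \frac{470780 + 281769}{342493 + \left(-287 + 394\right)} = \frac{752549}{342493 + 107} = \frac{752549}{342600}$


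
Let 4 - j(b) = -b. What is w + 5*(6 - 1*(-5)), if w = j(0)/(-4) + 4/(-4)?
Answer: 53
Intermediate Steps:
j(b) = 4 + b (j(b) = 4 - (-1)*b = 4 + b)
w = -2 (w = (4 + 0)/(-4) + 4/(-4) = 4*(-¼) + 4*(-¼) = -1 - 1 = -2)
w + 5*(6 - 1*(-5)) = -2 + 5*(6 - 1*(-5)) = -2 + 5*(6 + 5) = -2 + 5*11 = -2 + 55 = 53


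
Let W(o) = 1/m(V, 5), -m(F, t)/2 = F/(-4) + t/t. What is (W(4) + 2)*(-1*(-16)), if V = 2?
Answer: 16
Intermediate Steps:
m(F, t) = -2 + F/2 (m(F, t) = -2*(F/(-4) + t/t) = -2*(F*(-¼) + 1) = -2*(-F/4 + 1) = -2*(1 - F/4) = -2 + F/2)
W(o) = -1 (W(o) = 1/(-2 + (½)*2) = 1/(-2 + 1) = 1/(-1) = -1)
(W(4) + 2)*(-1*(-16)) = (-1 + 2)*(-1*(-16)) = 1*16 = 16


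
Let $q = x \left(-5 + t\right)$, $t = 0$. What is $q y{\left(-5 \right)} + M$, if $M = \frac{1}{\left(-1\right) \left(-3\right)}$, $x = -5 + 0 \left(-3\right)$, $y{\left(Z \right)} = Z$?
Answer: $- \frac{374}{3} \approx -124.67$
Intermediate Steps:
$x = -5$ ($x = -5 + 0 = -5$)
$M = \frac{1}{3} \approx 0.33333$
$q = 25$ ($q = - 5 \left(-5 + 0\right) = \left(-5\right) \left(-5\right) = 25$)
$q y{\left(-5 \right)} + M = 25 \left(-5\right) + \frac{1}{3} = -125 + \frac{1}{3} = - \frac{374}{3}$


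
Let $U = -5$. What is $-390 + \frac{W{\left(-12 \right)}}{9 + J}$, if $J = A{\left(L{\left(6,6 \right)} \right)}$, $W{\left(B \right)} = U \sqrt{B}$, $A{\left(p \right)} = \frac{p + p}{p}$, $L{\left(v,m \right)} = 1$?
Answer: $-390 - \frac{10 i \sqrt{3}}{11} \approx -390.0 - 1.5746 i$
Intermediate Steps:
$A{\left(p \right)} = 2$ ($A{\left(p \right)} = \frac{2 p}{p} = 2$)
$W{\left(B \right)} = - 5 \sqrt{B}$
$J = 2$
$-390 + \frac{W{\left(-12 \right)}}{9 + J} = -390 + \frac{\left(-5\right) \sqrt{-12}}{9 + 2} = -390 + \frac{\left(-5\right) 2 i \sqrt{3}}{11} = -390 + \frac{\left(-10\right) i \sqrt{3}}{11} = -390 - \frac{10 i \sqrt{3}}{11}$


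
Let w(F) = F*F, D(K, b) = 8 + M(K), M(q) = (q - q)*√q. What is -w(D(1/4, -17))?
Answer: -64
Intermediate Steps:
M(q) = 0 (M(q) = 0*√q = 0)
D(K, b) = 8 (D(K, b) = 8 + 0 = 8)
w(F) = F²
-w(D(1/4, -17)) = -1*8² = -1*64 = -64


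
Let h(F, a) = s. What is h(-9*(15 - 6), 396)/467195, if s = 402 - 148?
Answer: 254/467195 ≈ 0.00054367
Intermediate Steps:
s = 254
h(F, a) = 254
h(-9*(15 - 6), 396)/467195 = 254/467195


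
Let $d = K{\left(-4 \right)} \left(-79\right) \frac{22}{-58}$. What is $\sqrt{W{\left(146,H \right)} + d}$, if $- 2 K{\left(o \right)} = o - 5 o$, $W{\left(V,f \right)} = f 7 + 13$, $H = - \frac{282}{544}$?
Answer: $\frac{i \sqrt{895792339}}{1972} \approx 15.177 i$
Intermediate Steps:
$H = - \frac{141}{272}$ ($H = \left(-282\right) \frac{1}{544} = - \frac{141}{272} \approx -0.51838$)
$W{\left(V,f \right)} = 13 + 7 f$ ($W{\left(V,f \right)} = 7 f + 13 = 13 + 7 f$)
$K{\left(o \right)} = 2 o$ ($K{\left(o \right)} = - \frac{o - 5 o}{2} = - \frac{\left(-4\right) o}{2} = 2 o$)
$d = - \frac{6952}{29}$ ($d = 2 \left(-4\right) \left(-79\right) \frac{22}{-58} = \left(-8\right) \left(-79\right) 22 \left(- \frac{1}{58}\right) = 632 \left(- \frac{11}{29}\right) = - \frac{6952}{29} \approx -239.72$)
$\sqrt{W{\left(146,H \right)} + d} = \sqrt{\left(13 + 7 \left(- \frac{141}{272}\right)\right) - \frac{6952}{29}} = \sqrt{\left(13 - \frac{987}{272}\right) - \frac{6952}{29}} = \sqrt{\frac{2549}{272} - \frac{6952}{29}} = \sqrt{- \frac{1817023}{7888}} = \frac{i \sqrt{895792339}}{1972}$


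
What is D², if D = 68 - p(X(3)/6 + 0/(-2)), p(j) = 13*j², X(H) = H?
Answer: 67081/16 ≈ 4192.6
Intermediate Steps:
D = 259/4 (D = 68 - 13*(3/6 + 0/(-2))² = 68 - 13*(3*(⅙) + 0*(-½))² = 68 - 13*(½ + 0)² = 68 - 13*(½)² = 68 - 13/4 = 259/4 ≈ 64.750)
D² = (259/4)² = 67081/16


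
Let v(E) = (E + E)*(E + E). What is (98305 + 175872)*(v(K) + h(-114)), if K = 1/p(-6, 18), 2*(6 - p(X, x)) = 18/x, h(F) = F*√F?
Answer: 4386832/121 - 31256178*I*√114 ≈ 36255.0 - 3.3372e+8*I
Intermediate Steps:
h(F) = F^(3/2)
p(X, x) = 6 - 9/x
K = 2/11 (K = 1/(6 - 9/18) = 1/(6 - 9*1/18) = 1/(6 - ½) = 1/(11/2) = 2/11 ≈ 0.18182)
v(E) = 4*E² (v(E) = (2*E)*(2*E) = 4*E²)
(98305 + 175872)*(v(K) + h(-114)) = (98305 + 175872)*(4*(2/11)² + (-114)^(3/2)) = 274177*(4*(4/121) - 114*I*√114) = 274177*(16/121 - 114*I*√114) = 4386832/121 - 31256178*I*√114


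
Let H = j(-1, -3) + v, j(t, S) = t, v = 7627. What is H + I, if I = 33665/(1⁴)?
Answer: 41291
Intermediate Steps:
I = 33665 (I = 33665/1 = 33665*1 = 33665)
H = 7626 (H = -1 + 7627 = 7626)
H + I = 7626 + 33665 = 41291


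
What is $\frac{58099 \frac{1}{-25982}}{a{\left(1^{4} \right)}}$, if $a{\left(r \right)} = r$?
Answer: $- \frac{58099}{25982} \approx -2.2361$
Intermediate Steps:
$\frac{58099 \frac{1}{-25982}}{a{\left(1^{4} \right)}} = \frac{58099 \frac{1}{-25982}}{1^{4}} = \frac{58099 \left(- \frac{1}{25982}\right)}{1} = \left(- \frac{58099}{25982}\right) 1 = - \frac{58099}{25982}$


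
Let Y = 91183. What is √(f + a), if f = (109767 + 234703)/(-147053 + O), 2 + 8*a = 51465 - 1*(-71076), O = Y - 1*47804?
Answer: √480934996998/5604 ≈ 123.75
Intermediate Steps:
O = 43379 (O = 91183 - 1*47804 = 91183 - 47804 = 43379)
a = 122539/8 (a = -¼ + (51465 - 1*(-71076))/8 = -¼ + (51465 + 71076)/8 = -¼ + (⅛)*122541 = -¼ + 122541/8 = 122539/8 ≈ 15317.)
f = -4655/1401 (f = (109767 + 234703)/(-147053 + 43379) = 344470/(-103674) = 344470*(-1/103674) = -4655/1401 ≈ -3.3226)
√(f + a) = √(-4655/1401 + 122539/8) = √(171639899/11208) = √480934996998/5604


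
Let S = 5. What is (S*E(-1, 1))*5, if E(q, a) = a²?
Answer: 25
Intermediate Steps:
(S*E(-1, 1))*5 = (5*1²)*5 = (5*1)*5 = 5*5 = 25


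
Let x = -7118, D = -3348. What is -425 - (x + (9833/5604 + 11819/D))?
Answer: 5233694327/781758 ≈ 6694.8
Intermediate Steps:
-425 - (x + (9833/5604 + 11819/D)) = -425 - (-7118 + (9833/5604 + 11819/(-3348))) = -425 - (-7118 + (9833*(1/5604) + 11819*(-1/3348))) = -425 - (-7118 + (9833/5604 - 11819/3348)) = -425 - (-7118 - 1388033/781758) = -425 - 1*(-5565941477/781758) = -425 + 5565941477/781758 = 5233694327/781758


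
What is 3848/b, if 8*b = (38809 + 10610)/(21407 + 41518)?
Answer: 645694400/16473 ≈ 39197.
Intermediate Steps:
b = 16473/167800 (b = ((38809 + 10610)/(21407 + 41518))/8 = (49419/62925)/8 = (49419*(1/62925))/8 = (⅛)*(16473/20975) = 16473/167800 ≈ 0.098170)
3848/b = 3848/(16473/167800) = 3848*(167800/16473) = 645694400/16473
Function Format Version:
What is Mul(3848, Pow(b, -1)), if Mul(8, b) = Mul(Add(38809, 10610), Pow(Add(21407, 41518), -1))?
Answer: Rational(645694400, 16473) ≈ 39197.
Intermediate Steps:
b = Rational(16473, 167800) (b = Mul(Rational(1, 8), Mul(Add(38809, 10610), Pow(Add(21407, 41518), -1))) = Mul(Rational(1, 8), Mul(49419, Pow(62925, -1))) = Mul(Rational(1, 8), Mul(49419, Rational(1, 62925))) = Mul(Rational(1, 8), Rational(16473, 20975)) = Rational(16473, 167800) ≈ 0.098170)
Mul(3848, Pow(b, -1)) = Mul(3848, Pow(Rational(16473, 167800), -1)) = Mul(3848, Rational(167800, 16473)) = Rational(645694400, 16473)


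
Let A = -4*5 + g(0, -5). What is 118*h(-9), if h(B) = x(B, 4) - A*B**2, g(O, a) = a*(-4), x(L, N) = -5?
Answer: -590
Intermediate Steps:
g(O, a) = -4*a
A = 0 (A = -4*5 - 4*(-5) = -20 + 20 = 0)
h(B) = -5 (h(B) = -5 - 0*B**2 = -5 - 1*0 = -5 + 0 = -5)
118*h(-9) = 118*(-5) = -590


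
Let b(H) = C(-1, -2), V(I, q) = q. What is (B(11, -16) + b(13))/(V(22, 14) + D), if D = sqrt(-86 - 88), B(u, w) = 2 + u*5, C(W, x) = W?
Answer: 392/185 - 28*I*sqrt(174)/185 ≈ 2.1189 - 1.9965*I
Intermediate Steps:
B(u, w) = 2 + 5*u
b(H) = -1
D = I*sqrt(174) (D = sqrt(-174) = I*sqrt(174) ≈ 13.191*I)
(B(11, -16) + b(13))/(V(22, 14) + D) = ((2 + 5*11) - 1)/(14 + I*sqrt(174)) = ((2 + 55) - 1)/(14 + I*sqrt(174)) = (57 - 1)/(14 + I*sqrt(174)) = 56/(14 + I*sqrt(174))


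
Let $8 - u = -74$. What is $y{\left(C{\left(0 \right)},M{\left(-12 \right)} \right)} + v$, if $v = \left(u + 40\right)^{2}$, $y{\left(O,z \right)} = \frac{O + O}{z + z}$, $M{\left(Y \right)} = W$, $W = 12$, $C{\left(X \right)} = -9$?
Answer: $\frac{59533}{4} \approx 14883.0$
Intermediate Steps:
$u = 82$ ($u = 8 - -74 = 8 + 74 = 82$)
$M{\left(Y \right)} = 12$
$y{\left(O,z \right)} = \frac{O}{z}$ ($y{\left(O,z \right)} = \frac{2 O}{2 z} = 2 O \frac{1}{2 z} = \frac{O}{z}$)
$v = 14884$ ($v = \left(82 + 40\right)^{2} = 122^{2} = 14884$)
$y{\left(C{\left(0 \right)},M{\left(-12 \right)} \right)} + v = - \frac{9}{12} + 14884 = \left(-9\right) \frac{1}{12} + 14884 = - \frac{3}{4} + 14884 = \frac{59533}{4}$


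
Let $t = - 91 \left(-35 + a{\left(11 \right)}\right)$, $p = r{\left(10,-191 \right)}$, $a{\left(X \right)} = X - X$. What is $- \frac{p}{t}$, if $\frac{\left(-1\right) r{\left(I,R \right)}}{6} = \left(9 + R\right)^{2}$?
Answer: $\frac{312}{5} \approx 62.4$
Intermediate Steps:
$r{\left(I,R \right)} = - 6 \left(9 + R\right)^{2}$
$a{\left(X \right)} = 0$
$p = -198744$ ($p = - 6 \left(9 - 191\right)^{2} = - 6 \left(-182\right)^{2} = \left(-6\right) 33124 = -198744$)
$t = 3185$ ($t = - 91 \left(-35 + 0\right) = \left(-91\right) \left(-35\right) = 3185$)
$- \frac{p}{t} = - \frac{-198744}{3185} = \left(-1\right) \left(- \frac{312}{5}\right) = \frac{312}{5}$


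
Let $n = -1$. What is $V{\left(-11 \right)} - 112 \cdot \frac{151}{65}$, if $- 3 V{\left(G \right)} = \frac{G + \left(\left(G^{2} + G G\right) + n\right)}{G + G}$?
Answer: $- \frac{550621}{2145} \approx -256.7$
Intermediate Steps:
$V{\left(G \right)} = - \frac{-1 + G + 2 G^{2}}{6 G}$ ($V{\left(G \right)} = - \frac{\left(G - \left(1 - G^{2} - G G\right)\right) \frac{1}{G + G}}{3} = - \frac{\left(G + \left(\left(G^{2} + G^{2}\right) - 1\right)\right) \frac{1}{2 G}}{3} = - \frac{\left(G + \left(2 G^{2} - 1\right)\right) \frac{1}{2 G}}{3} = - \frac{\left(G + \left(-1 + 2 G^{2}\right)\right) \frac{1}{2 G}}{3} = - \frac{\left(-1 + G + 2 G^{2}\right) \frac{1}{2 G}}{3} = - \frac{\frac{1}{2} \frac{1}{G} \left(-1 + G + 2 G^{2}\right)}{3} = - \frac{-1 + G + 2 G^{2}}{6 G}$)
$V{\left(-11 \right)} - 112 \cdot \frac{151}{65} = \frac{1 - - 11 \left(1 + 2 \left(-11\right)\right)}{6 \left(-11\right)} - 112 \cdot \frac{151}{65} = \frac{1}{6} \left(- \frac{1}{11}\right) \left(1 - - 11 \left(1 - 22\right)\right) - 112 \cdot 151 \cdot \frac{1}{65} = \frac{1}{6} \left(- \frac{1}{11}\right) \left(1 - \left(-11\right) \left(-21\right)\right) - \frac{16912}{65} = \frac{1}{6} \left(- \frac{1}{11}\right) \left(1 - 231\right) - \frac{16912}{65} = \frac{1}{6} \left(- \frac{1}{11}\right) \left(-230\right) - \frac{16912}{65} = \frac{115}{33} - \frac{16912}{65} = - \frac{550621}{2145}$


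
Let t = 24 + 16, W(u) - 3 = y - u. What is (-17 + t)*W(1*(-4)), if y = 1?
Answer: 184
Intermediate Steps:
W(u) = 4 - u (W(u) = 3 + (1 - u) = 4 - u)
t = 40
(-17 + t)*W(1*(-4)) = (-17 + 40)*(4 - (-4)) = 23*(4 - 1*(-4)) = 23*(4 + 4) = 23*8 = 184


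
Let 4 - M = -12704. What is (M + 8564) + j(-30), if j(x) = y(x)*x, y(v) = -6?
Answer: 21452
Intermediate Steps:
M = 12708 (M = 4 - 1*(-12704) = 4 + 12704 = 12708)
j(x) = -6*x
(M + 8564) + j(-30) = (12708 + 8564) - 6*(-30) = 21272 + 180 = 21452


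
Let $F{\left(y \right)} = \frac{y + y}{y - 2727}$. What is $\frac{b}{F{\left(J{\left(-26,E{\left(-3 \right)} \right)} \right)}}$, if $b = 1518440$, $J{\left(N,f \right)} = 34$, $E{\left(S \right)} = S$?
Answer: $-60134690$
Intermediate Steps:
$F{\left(y \right)} = \frac{2 y}{-2727 + y}$
$\frac{b}{F{\left(J{\left(-26,E{\left(-3 \right)} \right)} \right)}} = \frac{1518440}{2 \cdot 34 \frac{1}{-2727 + 34}} = \frac{1518440}{2 \cdot 34 \frac{1}{-2693}} = \frac{1518440}{2 \cdot 34 \left(- \frac{1}{2693}\right)} = \frac{1518440}{- \frac{68}{2693}} = 1518440 \left(- \frac{2693}{68}\right) = -60134690$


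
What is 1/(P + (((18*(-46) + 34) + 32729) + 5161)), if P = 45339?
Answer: 1/82435 ≈ 1.2131e-5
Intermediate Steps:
1/(P + (((18*(-46) + 34) + 32729) + 5161)) = 1/(45339 + (((18*(-46) + 34) + 32729) + 5161)) = 1/(45339 + (((-828 + 34) + 32729) + 5161)) = 1/(45339 + ((-794 + 32729) + 5161)) = 1/(45339 + (31935 + 5161)) = 1/(45339 + 37096) = 1/82435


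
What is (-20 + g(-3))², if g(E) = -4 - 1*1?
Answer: 625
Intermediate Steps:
g(E) = -5 (g(E) = -4 - 1 = -5)
(-20 + g(-3))² = (-20 - 5)² = (-25)² = 625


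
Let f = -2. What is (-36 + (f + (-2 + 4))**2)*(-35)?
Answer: 1260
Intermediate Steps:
(-36 + (f + (-2 + 4))**2)*(-35) = (-36 + (-2 + (-2 + 4))**2)*(-35) = (-36 + (-2 + 2)**2)*(-35) = (-36 + 0**2)*(-35) = (-36 + 0)*(-35) = -36*(-35) = 1260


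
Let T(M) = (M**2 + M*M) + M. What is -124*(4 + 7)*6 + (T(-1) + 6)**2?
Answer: -8135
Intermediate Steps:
T(M) = M + 2*M**2 (T(M) = (M**2 + M**2) + M = 2*M**2 + M = M + 2*M**2)
-124*(4 + 7)*6 + (T(-1) + 6)**2 = -124*(4 + 7)*6 + (-(1 + 2*(-1)) + 6)**2 = -1364*6 + (-(1 - 2) + 6)**2 = -124*66 + (-1*(-1) + 6)**2 = -8184 + (1 + 6)**2 = -8184 + 7**2 = -8184 + 49 = -8135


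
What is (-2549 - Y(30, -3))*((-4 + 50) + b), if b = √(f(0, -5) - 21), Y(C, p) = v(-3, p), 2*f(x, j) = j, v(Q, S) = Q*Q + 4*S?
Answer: -117116 - 1273*I*√94 ≈ -1.1712e+5 - 12342.0*I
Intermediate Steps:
v(Q, S) = Q² + 4*S
f(x, j) = j/2
Y(C, p) = 9 + 4*p (Y(C, p) = (-3)² + 4*p = 9 + 4*p)
b = I*√94/2 (b = √((½)*(-5) - 21) = √(-5/2 - 21) = √(-47/2) = I*√94/2 ≈ 4.8477*I)
(-2549 - Y(30, -3))*((-4 + 50) + b) = (-2549 - (9 + 4*(-3)))*((-4 + 50) + I*√94/2) = (-2549 - (9 - 12))*(46 + I*√94/2) = (-2549 - 1*(-3))*(46 + I*√94/2) = (-2549 + 3)*(46 + I*√94/2) = -2546*(46 + I*√94/2) = -117116 - 1273*I*√94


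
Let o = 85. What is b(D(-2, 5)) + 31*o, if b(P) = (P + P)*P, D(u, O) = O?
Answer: 2685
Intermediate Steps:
b(P) = 2*P² (b(P) = (2*P)*P = 2*P²)
b(D(-2, 5)) + 31*o = 2*5² + 31*85 = 2*25 + 2635 = 50 + 2635 = 2685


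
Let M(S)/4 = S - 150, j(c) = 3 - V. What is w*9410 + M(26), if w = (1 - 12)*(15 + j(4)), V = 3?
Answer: -1553146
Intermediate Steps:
j(c) = 0 (j(c) = 3 - 1*3 = 3 - 3 = 0)
w = -165 (w = (1 - 12)*(15 + 0) = -11*15 = -165)
M(S) = -600 + 4*S (M(S) = 4*(S - 150) = 4*(-150 + S) = -600 + 4*S)
w*9410 + M(26) = -165*9410 + (-600 + 4*26) = -1552650 + (-600 + 104) = -1552650 - 496 = -1553146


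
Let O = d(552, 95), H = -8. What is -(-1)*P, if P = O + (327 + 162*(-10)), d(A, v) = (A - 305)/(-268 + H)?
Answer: -357115/276 ≈ -1293.9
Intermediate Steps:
d(A, v) = 305/276 - A/276 (d(A, v) = (A - 305)/(-268 - 8) = (-305 + A)/(-276) = (-305 + A)*(-1/276) = 305/276 - A/276)
O = -247/276 (O = 305/276 - 1/276*552 = 305/276 - 2 = -247/276 ≈ -0.89493)
P = -357115/276 (P = -247/276 + (327 + 162*(-10)) = -247/276 + (327 - 1620) = -247/276 - 1293 = -357115/276 ≈ -1293.9)
-(-1)*P = -(-1)*(-357115)/276 = -1*357115/276 = -357115/276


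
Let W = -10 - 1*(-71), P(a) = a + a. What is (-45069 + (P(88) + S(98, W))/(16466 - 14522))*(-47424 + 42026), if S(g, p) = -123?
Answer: 236470410017/972 ≈ 2.4328e+8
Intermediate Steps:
P(a) = 2*a
W = 61 (W = -10 + 71 = 61)
(-45069 + (P(88) + S(98, W))/(16466 - 14522))*(-47424 + 42026) = (-45069 + (2*88 - 123)/(16466 - 14522))*(-47424 + 42026) = (-45069 + (176 - 123)/1944)*(-5398) = (-45069 + 53*(1/1944))*(-5398) = (-45069 + 53/1944)*(-5398) = -87614083/1944*(-5398) = 236470410017/972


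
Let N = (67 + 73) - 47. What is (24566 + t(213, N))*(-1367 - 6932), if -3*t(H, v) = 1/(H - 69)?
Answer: -88073228789/432 ≈ -2.0387e+8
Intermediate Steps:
N = 93 (N = 140 - 47 = 93)
t(H, v) = -1/(3*(-69 + H)) (t(H, v) = -1/(3*(H - 69)) = -1/(3*(-69 + H)))
(24566 + t(213, N))*(-1367 - 6932) = (24566 - 1/(-207 + 3*213))*(-1367 - 6932) = (24566 - 1/(-207 + 639))*(-8299) = (24566 - 1/432)*(-8299) = (10612511/432)*(-8299) = -88073228789/432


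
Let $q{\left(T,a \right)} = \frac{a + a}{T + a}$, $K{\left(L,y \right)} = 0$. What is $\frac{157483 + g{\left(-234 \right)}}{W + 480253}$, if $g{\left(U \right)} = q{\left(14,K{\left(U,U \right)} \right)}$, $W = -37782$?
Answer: $\frac{157483}{442471} \approx 0.35592$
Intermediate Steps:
$q{\left(T,a \right)} = \frac{2 a}{T + a}$
$g{\left(U \right)} = 0$ ($g{\left(U \right)} = 2 \cdot 0 \frac{1}{14 + 0} = 2 \cdot 0 \cdot \frac{1}{14} = 0$)
$\frac{157483 + g{\left(-234 \right)}}{W + 480253} = \frac{157483 + 0}{-37782 + 480253} = \frac{157483}{442471}$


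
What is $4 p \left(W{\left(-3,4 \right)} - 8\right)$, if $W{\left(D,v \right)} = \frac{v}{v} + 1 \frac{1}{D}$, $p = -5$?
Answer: $\frac{440}{3} \approx 146.67$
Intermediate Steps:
$W{\left(D,v \right)} = 1 + \frac{1}{D}$
$4 p \left(W{\left(-3,4 \right)} - 8\right) = 4 \left(- 5 \left(\frac{1 - 3}{-3} - 8\right)\right) = 4 \left(- 5 \left(\left(- \frac{1}{3}\right) \left(-2\right) - 8\right)\right) = 4 \left(- 5 \left(\frac{2}{3} - 8\right)\right) = 4 \left(\left(-5\right) \left(- \frac{22}{3}\right)\right) = 4 \cdot \frac{110}{3} = \frac{440}{3}$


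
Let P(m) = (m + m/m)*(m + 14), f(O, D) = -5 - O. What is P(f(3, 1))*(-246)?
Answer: 10332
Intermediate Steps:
P(m) = (1 + m)*(14 + m) (P(m) = (m + 1)*(14 + m) = (1 + m)*(14 + m))
P(f(3, 1))*(-246) = (14 + (-5 - 1*3)² + 15*(-5 - 1*3))*(-246) = (14 + (-5 - 3)² + 15*(-5 - 3))*(-246) = (14 + (-8)² + 15*(-8))*(-246) = (14 + 64 - 120)*(-246) = -42*(-246) = 10332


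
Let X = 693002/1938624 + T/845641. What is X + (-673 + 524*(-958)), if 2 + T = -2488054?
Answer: -17914416389149957/35638694304 ≈ -5.0267e+5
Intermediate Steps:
T = -2488056 (T = -2 - 2488054 = -2488056)
X = -92116829797/35638694304 (X = 693002/1938624 - 2488056/845641 = 693002*(1/1938624) - 2488056*1/845641 = 346501/969312 - 2488056/845641 = -92116829797/35638694304 ≈ -2.5847)
X + (-673 + 524*(-958)) = -92116829797/35638694304 + (-673 + 524*(-958)) = -92116829797/35638694304 + (-673 - 501992) = -92116829797/35638694304 - 502665 = -17914416389149957/35638694304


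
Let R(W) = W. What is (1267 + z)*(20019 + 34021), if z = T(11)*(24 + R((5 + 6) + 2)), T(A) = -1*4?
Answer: 60470760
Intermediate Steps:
T(A) = -4
z = -148 (z = -4*(24 + ((5 + 6) + 2)) = -4*(24 + (11 + 2)) = -4*(24 + 13) = -4*37 = -148)
(1267 + z)*(20019 + 34021) = (1267 - 148)*(20019 + 34021) = 1119*54040 = 60470760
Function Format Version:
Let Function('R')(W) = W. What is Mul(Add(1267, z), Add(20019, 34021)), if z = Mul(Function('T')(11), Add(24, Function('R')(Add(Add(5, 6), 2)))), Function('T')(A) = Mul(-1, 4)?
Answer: 60470760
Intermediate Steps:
Function('T')(A) = -4
z = -148 (z = Mul(-4, Add(24, Add(Add(5, 6), 2))) = Mul(-4, Add(24, Add(11, 2))) = Mul(-4, Add(24, 13)) = Mul(-4, 37) = -148)
Mul(Add(1267, z), Add(20019, 34021)) = Mul(Add(1267, -148), Add(20019, 34021)) = Mul(1119, 54040) = 60470760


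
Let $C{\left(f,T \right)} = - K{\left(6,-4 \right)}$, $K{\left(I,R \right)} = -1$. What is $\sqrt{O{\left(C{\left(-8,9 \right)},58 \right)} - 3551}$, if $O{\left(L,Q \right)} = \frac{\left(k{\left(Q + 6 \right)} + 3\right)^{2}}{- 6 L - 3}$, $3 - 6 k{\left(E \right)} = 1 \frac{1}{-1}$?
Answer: $\frac{2 i \sqrt{71938}}{9} \approx 59.603 i$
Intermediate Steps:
$k{\left(E \right)} = \frac{2}{3}$ ($k{\left(E \right)} = \frac{1}{2} - \frac{1 \frac{1}{-1}}{6} = \frac{1}{2} - \frac{1 \left(-1\right)}{6} = \frac{1}{2} - - \frac{1}{6} = \frac{1}{2} + \frac{1}{6} = \frac{2}{3}$)
$C{\left(f,T \right)} = 1$ ($C{\left(f,T \right)} = \left(-1\right) \left(-1\right) = 1$)
$O{\left(L,Q \right)} = \frac{121}{9 \left(-3 - 6 L\right)}$ ($O{\left(L,Q \right)} = \frac{\left(\frac{2}{3} + 3\right)^{2}}{- 6 L - 3} = \frac{\left(\frac{11}{3}\right)^{2}}{-3 - 6 L} = \frac{121}{9 \left(-3 - 6 L\right)}$)
$\sqrt{O{\left(C{\left(-8,9 \right)},58 \right)} - 3551} = \sqrt{- \frac{121}{27 + 54 \cdot 1} - 3551} = \sqrt{- \frac{121}{27 + 54} - 3551} = \sqrt{- \frac{121}{81} - 3551} = \sqrt{- \frac{287752}{81}} = \frac{2 i \sqrt{71938}}{9}$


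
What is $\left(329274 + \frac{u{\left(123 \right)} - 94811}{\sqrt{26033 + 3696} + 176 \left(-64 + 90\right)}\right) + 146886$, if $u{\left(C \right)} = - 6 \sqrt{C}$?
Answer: $\frac{9956094124384}{20910047} - \frac{27456 \sqrt{123}}{20910047} + \frac{6 \sqrt{3656667}}{20910047} + \frac{94811 \sqrt{29729}}{20910047} \approx 4.7614 \cdot 10^{5}$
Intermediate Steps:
$\left(329274 + \frac{u{\left(123 \right)} - 94811}{\sqrt{26033 + 3696} + 176 \left(-64 + 90\right)}\right) + 146886 = \left(329274 + \frac{- 6 \sqrt{123} - 94811}{\sqrt{26033 + 3696} + 176 \left(-64 + 90\right)}\right) + 146886 = \left(329274 + \frac{-94811 - 6 \sqrt{123}}{\sqrt{29729} + 176 \cdot 26}\right) + 146886 = \left(329274 + \frac{-94811 - 6 \sqrt{123}}{\sqrt{29729} + 4576}\right) + 146886 = \left(329274 + \frac{-94811 - 6 \sqrt{123}}{4576 + \sqrt{29729}}\right) + 146886 = 476160 + \frac{-94811 - 6 \sqrt{123}}{4576 + \sqrt{29729}}$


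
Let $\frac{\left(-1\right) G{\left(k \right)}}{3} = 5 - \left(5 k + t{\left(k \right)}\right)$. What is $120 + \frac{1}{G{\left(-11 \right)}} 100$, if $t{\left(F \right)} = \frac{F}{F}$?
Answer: $\frac{21140}{177} \approx 119.44$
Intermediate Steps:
$t{\left(F \right)} = 1$
$G{\left(k \right)} = -12 + 15 k$ ($G{\left(k \right)} = - 3 \left(5 - \left(5 k + 1\right)\right) = - 3 \left(5 - \left(1 + 5 k\right)\right) = - 3 \left(4 - 5 k\right) = -12 + 15 k$)
$120 + \frac{1}{G{\left(-11 \right)}} 100 = 120 + \frac{1}{-12 + 15 \left(-11\right)} 100 = 120 + \frac{1}{-12 - 165} \cdot 100 = 120 + \frac{1}{-177} \cdot 100 = 120 - \frac{100}{177} = \frac{21140}{177}$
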